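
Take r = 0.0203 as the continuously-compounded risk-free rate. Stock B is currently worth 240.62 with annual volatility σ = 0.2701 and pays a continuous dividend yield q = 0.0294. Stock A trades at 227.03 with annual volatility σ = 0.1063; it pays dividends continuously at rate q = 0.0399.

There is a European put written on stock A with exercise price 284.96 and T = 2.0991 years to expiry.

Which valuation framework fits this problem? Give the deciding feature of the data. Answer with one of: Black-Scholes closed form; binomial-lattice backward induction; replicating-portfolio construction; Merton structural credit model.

Key observation: everything needed for the exact continuous-time valuation of the European put on stock A (strike 284.96) is given, and no feature rules the closed form out.

framework: Black-Scholes closed form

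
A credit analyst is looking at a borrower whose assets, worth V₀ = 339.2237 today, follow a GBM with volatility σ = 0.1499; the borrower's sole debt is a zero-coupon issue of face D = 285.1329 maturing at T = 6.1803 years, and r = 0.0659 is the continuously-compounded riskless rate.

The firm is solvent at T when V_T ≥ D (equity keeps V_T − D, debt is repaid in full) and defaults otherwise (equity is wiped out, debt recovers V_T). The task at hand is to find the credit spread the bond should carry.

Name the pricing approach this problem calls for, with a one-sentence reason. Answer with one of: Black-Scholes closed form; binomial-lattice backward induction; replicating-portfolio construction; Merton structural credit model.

Key observation: assets follow a GBM and default happens iff V_T < 285.1329; valuing claims on that split (equity as a call, risky debt as the residual) is the structural model's definition.

framework: Merton structural credit model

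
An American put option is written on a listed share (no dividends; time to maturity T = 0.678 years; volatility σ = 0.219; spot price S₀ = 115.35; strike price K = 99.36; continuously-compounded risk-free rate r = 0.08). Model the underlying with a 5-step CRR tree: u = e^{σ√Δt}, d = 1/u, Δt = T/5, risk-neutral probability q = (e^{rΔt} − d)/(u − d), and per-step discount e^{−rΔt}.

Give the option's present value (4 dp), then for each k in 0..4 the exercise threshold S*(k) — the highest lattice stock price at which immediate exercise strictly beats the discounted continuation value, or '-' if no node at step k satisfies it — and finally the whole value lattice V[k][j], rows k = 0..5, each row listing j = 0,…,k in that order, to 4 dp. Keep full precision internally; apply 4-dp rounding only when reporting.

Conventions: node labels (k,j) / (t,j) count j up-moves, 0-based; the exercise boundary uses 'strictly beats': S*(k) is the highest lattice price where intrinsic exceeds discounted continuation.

params: Δt=0.13560 u=1.08399 d=0.92252 q=0.54740 e^(-rΔt)=0.98921
t_5 payoffs: 22.2873 8.7977 0.0000 0.0000 0.0000 0.0000
t_4: node(4,0) S=83.5457 payoff=15.8143 vs cont=14.7423 → 15.8143 [stop]  node(4,1) S=98.1682 payoff=1.1918 vs cont=3.9389 → 3.9389 [wait]  node(4,2) S=115.3500 payoff=0.0000 vs cont=0.0000 → 0.0000 [wait]  node(4,3) S=135.5390 payoff=0.0000 vs cont=0.0000 → 0.0000 [wait]  node(4,4) S=159.2616 payoff=0.0000 vs cont=0.0000 → 0.0000 [wait]  ⇒ S*(4)=83.5457
t_3: node(3,0) S=90.5623 payoff=8.7977 vs cont=9.2132 → 9.2132 [wait]  node(3,1) S=106.4129 payoff=0.0000 vs cont=1.7635 → 1.7635 [wait]  node(3,2) S=125.0377 payoff=0.0000 vs cont=0.0000 → 0.0000 [wait]  node(3,3) S=146.9223 payoff=0.0000 vs cont=0.0000 → 0.0000 [wait]  ⇒ S*(3)=-
t_2: node(2,0) S=98.1682 payoff=1.1918 vs cont=5.0798 → 5.0798 [wait]  node(2,1) S=115.3500 payoff=0.0000 vs cont=0.7895 → 0.7895 [wait]  node(2,2) S=135.5390 payoff=0.0000 vs cont=0.0000 → 0.0000 [wait]  ⇒ S*(2)=-
t_1: node(1,0) S=106.4129 payoff=0.0000 vs cont=2.7018 → 2.7018 [wait]  node(1,1) S=125.0377 payoff=0.0000 vs cont=0.3535 → 0.3535 [wait]  ⇒ S*(1)=-
t_0: node(0,0) S=115.3500 payoff=0.0000 vs cont=1.4011 → 1.4011 [wait]  ⇒ S*(0)=-

price = 1.4011
boundary = - - - - 83.5457
tree:
1.4011
2.7018 0.3535
5.0798 0.7895 0.0000
9.2132 1.7635 0.0000 0.0000
15.8143 3.9389 0.0000 0.0000 0.0000
22.2873 8.7977 0.0000 0.0000 0.0000 0.0000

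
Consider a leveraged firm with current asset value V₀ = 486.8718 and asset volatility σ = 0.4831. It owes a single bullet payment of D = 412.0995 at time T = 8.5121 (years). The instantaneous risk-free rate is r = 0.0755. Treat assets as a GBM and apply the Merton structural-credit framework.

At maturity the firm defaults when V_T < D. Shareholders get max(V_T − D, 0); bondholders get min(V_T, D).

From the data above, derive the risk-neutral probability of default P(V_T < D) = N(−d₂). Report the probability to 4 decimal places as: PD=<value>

Apply the equity-as-call identities (strike 412.0995, horizon 8.5121 years):
d₁ = [ln(V₀/D) + (r + σ²/2)T] / (σ√T)
   = [ln(486.8718/412.0995) + (0.0755 + 0.5·0.4831²)·8.5121] / (0.4831·√8.5121)
   = [0.166736 + 1.635964] / 1.409469 = 1.278993
d₂ = d₁ − σ√T = 1.278993 − 1.409469 = -0.130476
risk-neutral PD = N(−d₂) = N(0.130476) = 0.551905

PD=0.5519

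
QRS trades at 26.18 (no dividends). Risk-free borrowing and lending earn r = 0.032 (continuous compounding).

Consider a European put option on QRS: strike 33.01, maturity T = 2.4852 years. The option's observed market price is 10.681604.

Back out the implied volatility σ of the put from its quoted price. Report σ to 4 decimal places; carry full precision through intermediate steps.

sigma = 0.4809

At σ = 0.4809 the Black–Scholes value reproduces the quote:
σ√T = 0.4809·√2.4852 = 0.758116
d₁ = (ln(S/K) + (r+σ²/2)T) / (σ√T) = (ln(26.18/33.01) + (0.032+0.4809²/2)·2.4852) / 0.758116 = (-0.231815 + 0.366896) / 0.758116 = 0.178180
d₂ = d₁ − σ√T = 0.178180 − 0.758116 = -0.579935
e^{−rT} = 0.923554
N(−d₁) = 0.429291,  N(−d₂) = 0.719021
V = K·e^{−rT}·N(−d₂) − S·N(−d₁) = 21.920434 − 11.238830 = 10.681604 (the observed quote) — the price is monotone increasing in volatility, hence this σ is the only solution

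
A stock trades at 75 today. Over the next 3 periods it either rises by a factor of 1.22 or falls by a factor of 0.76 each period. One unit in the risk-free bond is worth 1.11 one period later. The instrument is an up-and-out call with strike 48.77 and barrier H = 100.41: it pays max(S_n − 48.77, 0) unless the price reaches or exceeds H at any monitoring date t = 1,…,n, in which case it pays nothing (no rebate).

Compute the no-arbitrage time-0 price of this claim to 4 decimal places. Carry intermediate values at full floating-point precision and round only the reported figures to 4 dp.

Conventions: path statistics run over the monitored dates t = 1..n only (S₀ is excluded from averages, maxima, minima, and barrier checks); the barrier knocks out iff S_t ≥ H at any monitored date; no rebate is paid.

Risk-neutral up-probability p* = (R−d)/(u−d) = (1.11−0.76)/(1.22−0.76) = 0.7609; the claim prices as the p*-weighted sum of path payoffs discounted by R^3.
Enumerate all 2^3 = 8 price paths (U = up ×1.22, D = down ×0.76); each path with k up-moves has probability p*^k·(1−p*)^(3−k).
DDD: M=57.0000, payoff=0.0000, prob=0.013674
UDD: M=91.5000, payoff=4.0804, prob=0.043509
DUD: M=69.5400, payoff=4.0804, prob=0.043509
UUD: M=111.6300, payoff=0.0000, prob=0.138438
DDU: M=57.0000, payoff=4.0804, prob=0.043509
UDU: M=91.5000, payoff=36.0688, prob=0.138438
DUU: M=84.8388, payoff=36.0688, prob=0.138438
UUU: M=136.1886, payoff=0.0000, prob=0.440485
Price = Σ prob·payoff / R^3 = 10.519188 / 1.367631 = 7.6915

price = 7.6915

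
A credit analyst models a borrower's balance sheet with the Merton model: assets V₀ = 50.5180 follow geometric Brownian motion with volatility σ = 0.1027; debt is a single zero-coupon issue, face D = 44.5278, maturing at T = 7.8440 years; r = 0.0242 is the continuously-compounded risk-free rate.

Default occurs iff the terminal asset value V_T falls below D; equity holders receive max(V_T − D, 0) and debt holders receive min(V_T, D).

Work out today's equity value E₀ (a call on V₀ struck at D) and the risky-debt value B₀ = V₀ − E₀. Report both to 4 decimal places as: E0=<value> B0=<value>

E0=14.5366 B0=35.9814

Work the structural quantities from V₀ = 50.5180 against face 44.5278:
d₁ = [ln(V₀/D) + (r + σ²/2)T] / (σ√T)
   = [ln(50.5180/44.5278) + (0.0242 + 0.5·0.1027²)·7.8440] / (0.1027·√7.8440)
   = [0.126216 + 0.231191] / 0.287633 = 1.242579
d₂ = d₁ − σ√T = 1.242579 − 0.287633 = 0.954946
N(d₁) = 0.892989,  N(d₂) = 0.830198,  e^(−rT) = 0.827104
E₀ = V₀·N(d₁) − D·e^(−rT)·N(d₂)
   = 50.5180·0.892989 − 44.5278·0.827104·0.830198 = 14.536550
B₀ = V₀ − E₀ = 50.5180 − 14.536550 = 35.981450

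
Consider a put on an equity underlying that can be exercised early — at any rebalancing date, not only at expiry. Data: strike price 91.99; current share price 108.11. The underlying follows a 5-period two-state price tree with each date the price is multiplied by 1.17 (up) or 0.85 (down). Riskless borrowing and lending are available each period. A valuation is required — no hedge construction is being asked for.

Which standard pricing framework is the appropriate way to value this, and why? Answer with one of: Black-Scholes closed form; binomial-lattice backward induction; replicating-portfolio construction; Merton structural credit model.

framework: binomial-lattice backward induction

Key observation: early exercise of the strike-91.99 put must be checked at each of the 5 dates (spot 108.11), which forces a node-by-node comparison of intrinsic and continuation value backward from expiry.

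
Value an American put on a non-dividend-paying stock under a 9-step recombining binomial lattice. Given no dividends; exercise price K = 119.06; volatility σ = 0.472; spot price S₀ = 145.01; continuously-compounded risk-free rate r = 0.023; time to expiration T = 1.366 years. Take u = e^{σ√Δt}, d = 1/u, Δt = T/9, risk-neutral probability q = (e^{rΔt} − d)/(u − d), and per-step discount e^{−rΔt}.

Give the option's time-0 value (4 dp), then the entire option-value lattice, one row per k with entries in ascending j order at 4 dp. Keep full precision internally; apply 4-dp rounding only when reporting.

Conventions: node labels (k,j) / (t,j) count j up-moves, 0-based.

Δt=0.15178  u=1.20188  d=0.83203  q=0.46361  discount=0.99652
step 9 (expiry): payoffs max(K−S,0) = 91.3487 79.0308 61.2375 35.5348 0.0000 0.0000 0.0000 0.0000 0.0000 0.0000
k=8: (k=8,j=0): S=33.3055, K−S=85.7545, hold=85.3396 ⇒ V=85.7545 exercise | (k=8,j=1): S=48.1102, K−S=70.9498, hold=70.5349 ⇒ V=70.9498 exercise | (k=8,j=2): S=69.4956, K−S=49.5644, hold=49.1495 ⇒ V=49.5644 exercise | (k=8,j=3): S=100.3870, K−S=18.6730, hold=18.9940 ⇒ V=18.9940 continue | (k=8,j=4): S=145.0100, K−S=0.0000, hold=0.0000 ⇒ V=0.0000 continue | (k=8,j=5): S=209.4683, K−S=0.0000, hold=0.0000 ⇒ V=0.0000 continue | (k=8,j=6): S=302.5790, K−S=0.0000, hold=0.0000 ⇒ V=0.0000 continue | (k=8,j=7): S=437.0782, K−S=0.0000, hold=0.0000 ⇒ V=0.0000 continue | (k=8,j=8): S=631.3636, K−S=0.0000, hold=0.0000 ⇒ V=0.0000 continue
k=7: (k=7,j=0): S=40.0292, K−S=79.0308, hold=78.6159 ⇒ V=79.0308 exercise | (k=7,j=1): S=57.8225, K−S=61.2375, hold=60.8226 ⇒ V=61.2375 exercise | (k=7,j=2): S=83.5252, K−S=35.5348, hold=35.2682 ⇒ V=35.5348 exercise | (k=7,j=3): S=120.6529, K−S=0.0000, hold=10.1526 ⇒ V=10.1526 continue | (k=7,j=4): S=174.2843, K−S=0.0000, hold=0.0000 ⇒ V=0.0000 continue | (k=7,j=5): S=251.7553, K−S=0.0000, hold=0.0000 ⇒ V=0.0000 continue | (k=7,j=6): S=363.6629, K−S=0.0000, hold=0.0000 ⇒ V=0.0000 continue | (k=7,j=7): S=525.3145, K−S=0.0000, hold=0.0000 ⇒ V=0.0000 continue
k=6: (k=6,j=0): S=48.1102, K−S=70.9498, hold=70.5349 ⇒ V=70.9498 exercise | (k=6,j=1): S=69.4956, K−S=49.5644, hold=49.1495 ⇒ V=49.5644 exercise | (k=6,j=2): S=100.3870, K−S=18.6730, hold=23.6845 ⇒ V=23.6845 continue | (k=6,j=3): S=145.0100, K−S=0.0000, hold=5.4268 ⇒ V=5.4268 continue | (k=6,j=4): S=209.4683, K−S=0.0000, hold=0.0000 ⇒ V=0.0000 continue | (k=6,j=5): S=302.5790, K−S=0.0000, hold=0.0000 ⇒ V=0.0000 continue | (k=6,j=6): S=437.0782, K−S=0.0000, hold=0.0000 ⇒ V=0.0000 continue
k=5: (k=5,j=0): S=57.8225, K−S=61.2375, hold=60.8226 ⇒ V=61.2375 exercise | (k=5,j=1): S=83.5252, K−S=35.5348, hold=37.4352 ⇒ V=37.4352 continue | (k=5,j=2): S=120.6529, K−S=0.0000, hold=15.1669 ⇒ V=15.1669 continue | (k=5,j=3): S=174.2843, K−S=0.0000, hold=2.9007 ⇒ V=2.9007 continue | (k=5,j=4): S=251.7553, K−S=0.0000, hold=0.0000 ⇒ V=0.0000 continue | (k=5,j=5): S=363.6629, K−S=0.0000, hold=0.0000 ⇒ V=0.0000 continue
k=4: (k=4,j=0): S=69.4956, K−S=49.5644, hold=50.0275 ⇒ V=50.0275 continue | (k=4,j=1): S=100.3870, K−S=18.6730, hold=27.0169 ⇒ V=27.0169 continue | (k=4,j=2): S=145.0100, K−S=0.0000, hold=9.4471 ⇒ V=9.4471 continue | (k=4,j=3): S=209.4683, K−S=0.0000, hold=1.5505 ⇒ V=1.5505 continue | (k=4,j=4): S=302.5790, K−S=0.0000, hold=0.0000 ⇒ V=0.0000 continue
k=3: (k=3,j=0): S=83.5252, K−S=35.5348, hold=39.2223 ⇒ V=39.2223 continue | (k=3,j=1): S=120.6529, K−S=0.0000, hold=18.8055 ⇒ V=18.8055 continue | (k=3,j=2): S=174.2843, K−S=0.0000, hold=5.7660 ⇒ V=5.7660 continue | (k=3,j=3): S=251.7553, K−S=0.0000, hold=0.8288 ⇒ V=0.8288 continue
k=2: (k=2,j=0): S=100.3870, K−S=18.6730, hold=29.6531 ⇒ V=29.6531 continue | (k=2,j=1): S=145.0100, K−S=0.0000, hold=12.7158 ⇒ V=12.7158 continue | (k=2,j=2): S=209.4683, K−S=0.0000, hold=3.4649 ⇒ V=3.4649 continue
k=1: (k=1,j=0): S=120.6529, K−S=0.0000, hold=21.7248 ⇒ V=21.7248 continue | (k=1,j=1): S=174.2843, K−S=0.0000, hold=8.3976 ⇒ V=8.3976 continue
k=0: (k=0,j=0): S=145.0100, K−S=0.0000, hold=15.4919 ⇒ V=15.4919 continue

price = 15.4919
tree:
15.4919
21.7248 8.3976
29.6531 12.7158 3.4649
39.2223 18.8055 5.7660 0.8288
50.0275 27.0169 9.4471 1.5505 0.0000
61.2375 37.4352 15.1669 2.9007 0.0000 0.0000
70.9498 49.5644 23.6845 5.4268 0.0000 0.0000 0.0000
79.0308 61.2375 35.5348 10.1526 0.0000 0.0000 0.0000 0.0000
85.7545 70.9498 49.5644 18.9940 0.0000 0.0000 0.0000 0.0000 0.0000
91.3487 79.0308 61.2375 35.5348 0.0000 0.0000 0.0000 0.0000 0.0000 0.0000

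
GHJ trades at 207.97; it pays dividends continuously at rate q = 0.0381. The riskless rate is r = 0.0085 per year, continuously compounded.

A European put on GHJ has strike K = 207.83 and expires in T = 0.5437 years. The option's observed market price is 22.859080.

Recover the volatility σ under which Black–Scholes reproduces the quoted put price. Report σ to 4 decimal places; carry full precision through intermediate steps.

sigma = 0.3527

At σ = 0.3527 the Black–Scholes value reproduces the quote:
σ√T = 0.3527·√0.5437 = 0.260067
d₁ = (ln(S/K) + (r−q+σ²/2)T) / (σ√T) = (ln(207.97/207.83) + (0.0085−0.0381+0.3527²/2)·0.5437) / 0.260067 = (0.000673 + 0.017724) / 0.260067 = 0.070741
d₂ = d₁ − σ√T = 0.070741 − 0.260067 = -0.189326
e^{−rT} = 0.995389
e^{−qT} = 0.979498
N(−d₁) = 0.471802,  N(−d₂) = 0.575081
V = K·e^{−rT}·N(−d₂) − S·e^{−qT}·N(−d₁) = 118.968106 − 96.109026 = 22.859080 (matching the quote); vega is positive throughout, so no other σ reproduces this price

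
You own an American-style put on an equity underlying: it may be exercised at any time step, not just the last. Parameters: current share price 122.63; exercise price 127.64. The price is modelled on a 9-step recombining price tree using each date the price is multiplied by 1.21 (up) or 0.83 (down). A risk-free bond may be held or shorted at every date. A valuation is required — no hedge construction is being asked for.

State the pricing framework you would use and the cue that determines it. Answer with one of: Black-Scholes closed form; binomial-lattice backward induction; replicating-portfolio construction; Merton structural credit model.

Key observation: early exercise of the strike-127.64 put must be checked at each of the 9 dates (spot 122.63), which forces a node-by-node comparison of intrinsic and continuation value backward from expiry.

framework: binomial-lattice backward induction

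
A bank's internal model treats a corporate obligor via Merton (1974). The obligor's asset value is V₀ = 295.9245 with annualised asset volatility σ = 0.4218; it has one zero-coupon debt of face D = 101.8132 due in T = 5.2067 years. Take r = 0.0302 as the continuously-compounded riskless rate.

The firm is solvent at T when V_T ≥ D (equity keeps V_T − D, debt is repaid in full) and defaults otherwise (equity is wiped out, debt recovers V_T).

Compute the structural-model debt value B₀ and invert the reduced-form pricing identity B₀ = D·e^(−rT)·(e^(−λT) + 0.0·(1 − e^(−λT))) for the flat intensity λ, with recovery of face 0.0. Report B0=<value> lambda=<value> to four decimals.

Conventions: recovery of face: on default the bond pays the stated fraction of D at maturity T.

B0=80.1063 lambda=0.0159

Apply the equity-as-call identities (strike 101.8132, horizon 5.2067 years):
d₁ = [ln(V₀/D) + (r + σ²/2)T] / (σ√T)
   = [ln(295.9245/101.8132) + (0.0302 + 0.5·0.4218²)·5.2067] / (0.4218·√5.2067)
   = [1.066965 + 0.620418] / 0.962471 = 1.753177
d₂ = d₁ − σ√T = 1.753177 − 0.962471 = 0.790705
N(d₁) = 0.960214,  N(d₂) = 0.785442,  e^(−rT) = 0.854497
E₀ = V₀·N(d₁) − D·e^(−rT)·N(d₂)
   = 295.9245·0.960214 − 101.8132·0.854497·0.785442 = 215.818172
B₀ = V₀ − E₀ = 295.9245 − 215.818172 = 80.106328
e^(−λT) = (B₀·e^(rT)/D − 0)/(1 − 0) = (80.1063·1.170279/101.8132 − 0)/1 = 0.92077192
λ = −ln(0.92077192)/5.2067 = 0.015853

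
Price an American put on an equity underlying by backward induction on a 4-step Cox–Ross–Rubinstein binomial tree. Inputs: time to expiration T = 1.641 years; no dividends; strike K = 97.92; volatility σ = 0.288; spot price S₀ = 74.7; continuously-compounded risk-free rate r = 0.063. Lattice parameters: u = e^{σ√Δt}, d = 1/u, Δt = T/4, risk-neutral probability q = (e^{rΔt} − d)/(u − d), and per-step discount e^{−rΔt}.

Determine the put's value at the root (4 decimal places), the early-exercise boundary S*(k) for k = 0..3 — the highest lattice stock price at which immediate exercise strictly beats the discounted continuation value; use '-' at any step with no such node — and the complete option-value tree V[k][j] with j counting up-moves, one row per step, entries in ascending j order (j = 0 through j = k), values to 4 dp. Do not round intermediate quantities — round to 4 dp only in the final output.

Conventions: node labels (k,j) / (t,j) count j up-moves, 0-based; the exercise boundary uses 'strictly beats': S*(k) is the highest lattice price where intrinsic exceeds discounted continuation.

price = 23.3889
boundary = - 62.1166 74.7000 62.1166
tree:
23.3889
35.8034 13.3053
46.2670 23.2200 4.9838
54.9681 35.8034 10.7576 0.0000
62.2034 46.2670 23.2200 0.0000 0.0000

params: Δt=0.41025 u=1.20258 d=0.83155 q=0.52458 e^(-rΔt)=0.97449
t_4 payoffs: 62.2034 46.2670 23.2200 0.0000 0.0000
t_3: node(3,0) S=42.9519 payoff=54.9681 vs cont=52.4697 → 54.9681 [stop]  node(3,1) S=62.1166 payoff=35.8034 vs cont=33.3050 → 35.8034 [stop]  node(3,2) S=89.8325 payoff=8.0875 vs cont=10.7576 → 10.7576 [wait]  node(3,3) S=129.9148 payoff=0.0000 vs cont=0.0000 → 0.0000 [wait]  ⇒ S*(3)=62.1166
t_2: node(2,0) S=51.6530 payoff=46.2670 vs cont=43.7686 → 46.2670 [stop]  node(2,1) S=74.7000 payoff=23.2200 vs cont=22.0865 → 23.2200 [stop]  node(2,2) S=108.0304 payoff=0.0000 vs cont=4.9838 → 4.9838 [wait]  ⇒ S*(2)=74.7000
t_1: node(1,0) S=62.1166 payoff=35.8034 vs cont=33.3050 → 35.8034 [stop]  node(1,1) S=89.8325 payoff=8.0875 vs cont=13.3053 → 13.3053 [wait]  ⇒ S*(1)=62.1166
t_0: node(0,0) S=74.7000 payoff=23.2200 vs cont=23.3889 → 23.3889 [wait]  ⇒ S*(0)=-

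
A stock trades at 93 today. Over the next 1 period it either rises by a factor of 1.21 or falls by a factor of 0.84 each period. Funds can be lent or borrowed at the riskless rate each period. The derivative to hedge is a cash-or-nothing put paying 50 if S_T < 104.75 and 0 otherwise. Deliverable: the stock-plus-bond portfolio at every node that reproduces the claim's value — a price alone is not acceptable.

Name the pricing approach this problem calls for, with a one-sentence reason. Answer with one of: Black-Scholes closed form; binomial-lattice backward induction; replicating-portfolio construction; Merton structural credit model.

Key observation: since the answer must list Δ and B at each node of the 1.21/0.84 lattice on 93, the replicating-portfolio method — solving the two-state system at every node — is the one that applies.

framework: replicating-portfolio construction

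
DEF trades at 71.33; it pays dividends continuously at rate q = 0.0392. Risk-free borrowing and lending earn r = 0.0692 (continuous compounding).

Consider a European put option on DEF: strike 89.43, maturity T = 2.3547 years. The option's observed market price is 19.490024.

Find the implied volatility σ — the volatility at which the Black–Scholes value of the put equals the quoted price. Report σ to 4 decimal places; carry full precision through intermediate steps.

At σ = 0.3119 the Black–Scholes value reproduces the quote:
σ√T = 0.3119·√2.3547 = 0.478612
d₁ = (ln(S/K) + (r−q+σ²/2)T) / (σ√T) = (ln(71.33/89.43) + (0.0692−0.0392+0.3119²/2)·2.3547) / 0.478612 = (-0.226139 + 0.185176) / 0.478612 = -0.085589
d₂ = d₁ − σ√T = -0.085589 − 0.478612 = -0.564200
e^{−rT} = 0.849638
e^{−qT} = 0.911828
N(−d₁) = 0.534103,  N(−d₂) = 0.713691
V = K·e^{−rT}·N(−d₂) − S·e^{−qT}·N(−d₁) = 54.228458 − 34.738434 = 19.490024 (matching the quote); vega is positive throughout, so no other σ reproduces this price

sigma = 0.3119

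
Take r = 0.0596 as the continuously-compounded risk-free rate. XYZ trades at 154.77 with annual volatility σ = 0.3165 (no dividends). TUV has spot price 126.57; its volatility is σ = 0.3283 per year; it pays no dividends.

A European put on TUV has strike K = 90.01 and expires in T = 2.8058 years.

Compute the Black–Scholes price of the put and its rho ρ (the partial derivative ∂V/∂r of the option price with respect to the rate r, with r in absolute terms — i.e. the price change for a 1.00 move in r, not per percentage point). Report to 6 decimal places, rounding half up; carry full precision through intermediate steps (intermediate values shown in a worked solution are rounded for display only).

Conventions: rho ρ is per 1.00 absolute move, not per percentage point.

price = 5.068449
ρ = -55.160716

σ√T = 0.3283·√2.8058 = 0.549920
d₁ = (ln(S/K) + (r+σ²/2)T) / (σ√T) = (ln(126.57/90.01) + (0.0596+0.3283²/2)·2.8058) / 0.549920 = (0.340875 + 0.318431) / 0.549920 = 1.198914
d₂ = d₁ − σ√T = 1.198914 − 0.549920 = 0.648994
e^{−rT} = 0.846009
N(−d₁) = 0.115281,  N(−d₂) = 0.258171
Put price V = K·e^{−rT}·N(−d₂) − S·N(−d₁) = 19.659533 − 14.591084 = 5.068449
ρ = −K·T·e^{−rT}·N(−d₂) = -55.160716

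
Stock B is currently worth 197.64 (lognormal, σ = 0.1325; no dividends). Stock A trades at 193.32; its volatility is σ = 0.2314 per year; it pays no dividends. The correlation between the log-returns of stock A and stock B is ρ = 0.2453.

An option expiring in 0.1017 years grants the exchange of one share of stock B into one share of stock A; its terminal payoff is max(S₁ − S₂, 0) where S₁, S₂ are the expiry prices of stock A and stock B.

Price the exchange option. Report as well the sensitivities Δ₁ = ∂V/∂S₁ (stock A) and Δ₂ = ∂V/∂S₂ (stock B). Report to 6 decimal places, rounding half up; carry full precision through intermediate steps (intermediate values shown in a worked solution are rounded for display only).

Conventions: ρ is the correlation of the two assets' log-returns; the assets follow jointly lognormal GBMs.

σ_eff = √(σ₁² + σ₂² − 2ρσ₁σ₂) = √(0.2314² + 0.1325² − 2·0.2453·0.2314·0.1325) = 0.236770
d₁ = (ln(S₁/S₂) + (q₂ − q₁ + σ_eff²/2)T) / (σ_eff√T) = (ln(193.32/197.64) + (0.0 − 0.0 + 0.028030)·0.1017) / 0.075507 = -0.254939
d₂ = d₁ − σ_eff√T = -0.254939 − 0.075507 = -0.330446
N(d₁) = 0.399385,  N(d₂) = 0.370532
V = S₁·e^{−q₁T}·N(d₁) − S₂·e^{−q₂T}·N(d₂) = 77.209141 − 73.231851 = 3.977290
Key observation: no risk-free rate is needed — with the second asset as numeraire the exchange option is a call on the ratio S₁/S₂, and r cancels out of the value.
Δ₁ = e^{−q₁T}·N(d₁) = 0.399385;  Δ₂ = −e^{−q₂T}·N(d₂) = -0.370532

exchange price = 3.977290
Δ1 = 0.399385
Δ2 = -0.370532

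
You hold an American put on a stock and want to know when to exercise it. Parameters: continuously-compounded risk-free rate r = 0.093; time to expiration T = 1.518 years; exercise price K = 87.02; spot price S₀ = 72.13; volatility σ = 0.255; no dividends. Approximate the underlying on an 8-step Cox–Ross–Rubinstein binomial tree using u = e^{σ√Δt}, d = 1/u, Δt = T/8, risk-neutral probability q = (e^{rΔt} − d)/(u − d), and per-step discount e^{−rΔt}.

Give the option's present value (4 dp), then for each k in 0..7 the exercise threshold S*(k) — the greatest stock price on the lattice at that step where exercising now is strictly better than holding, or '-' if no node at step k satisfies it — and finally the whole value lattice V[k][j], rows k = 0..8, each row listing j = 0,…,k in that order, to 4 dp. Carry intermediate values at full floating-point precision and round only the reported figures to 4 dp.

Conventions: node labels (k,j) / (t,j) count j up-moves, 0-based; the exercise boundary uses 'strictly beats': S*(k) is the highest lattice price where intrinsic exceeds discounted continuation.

Δt=0.18975, u=1.11748, d=0.89487, q=0.55223, disc=e^(-rΔt)=0.98251
k=8 terminal: V=max(K-S,0) → 57.3588 49.9800 40.7657 29.2591 14.8900 0.0000 0.0000 0.0000 0.0000
k=7: j=0 S=33.1459 intr=53.8741 cont=52.3520 V=53.8741[EX]; j=1 S=41.3915 intr=45.6285 cont=44.1063 V=45.6285[EX]; j=2 S=51.6884 intr=35.3316 cont=33.8094 V=35.3316[EX]; j=3 S=64.5468 intr=22.4732 cont=20.9510 V=22.4732[EX]; j=4 S=80.6040 intr=6.4160 cont=6.5506 V=6.5506[hold]; j=5 S=100.6558 intr=0.0000 cont=0.0000 V=0.0000[hold]; j=6 S=125.6957 intr=0.0000 cont=0.0000 V=0.0000[hold]; j=7 S=156.9648 intr=0.0000 cont=0.0000 V=0.0000[hold]  S*(7)=64.5468
k=6: j=0 S=37.0400 intr=49.9800 cont=48.4579 V=49.9800[EX]; j=1 S=46.2543 intr=40.7657 cont=39.2435 V=40.7657[EX]; j=2 S=57.7609 intr=29.2591 cont=27.7369 V=29.2591[EX]; j=3 S=72.1300 intr=14.8900 cont=13.4409 V=14.8900[EX]; j=4 S=90.0736 intr=0.0000 cont=2.8819 V=2.8819[hold]; j=5 S=112.4811 intr=0.0000 cont=0.0000 V=0.0000[hold]; j=6 S=140.4628 intr=0.0000 cont=0.0000 V=0.0000[hold]  S*(6)=72.1300
k=5: j=0 S=41.3915 intr=45.6285 cont=44.1063 V=45.6285[EX]; j=1 S=51.6884 intr=35.3316 cont=33.8094 V=35.3316[EX]; j=2 S=64.5468 intr=22.4732 cont=20.9510 V=22.4732[EX]; j=3 S=80.6040 intr=6.4160 cont=8.1142 V=8.1142[hold]; j=4 S=100.6558 intr=0.0000 cont=1.2678 V=1.2678[hold]; j=5 S=125.6957 intr=0.0000 cont=0.0000 V=0.0000[hold]  S*(5)=64.5468
k=4: j=0 S=46.2543 intr=40.7657 cont=39.2435 V=40.7657[EX]; j=1 S=57.7609 intr=29.2591 cont=27.7369 V=29.2591[EX]; j=2 S=72.1300 intr=14.8900 cont=14.2893 V=14.8900[EX]; j=3 S=90.0736 intr=0.0000 cont=4.2576 V=4.2576[hold]; j=4 S=112.4811 intr=0.0000 cont=0.5578 V=0.5578[hold]  S*(4)=72.1300
k=3: j=0 S=51.6884 intr=35.3316 cont=33.8094 V=35.3316[EX]; j=1 S=64.5468 intr=22.4732 cont=20.9510 V=22.4732[EX]; j=2 S=80.6040 intr=6.4160 cont=8.8607 V=8.8607[hold]; j=3 S=100.6558 intr=0.0000 cont=2.1757 V=2.1757[hold]  S*(3)=64.5468
k=2: j=0 S=57.7609 intr=29.2591 cont=27.7369 V=29.2591[EX]; j=1 S=72.1300 intr=14.8900 cont=14.6943 V=14.8900[EX]; j=2 S=90.0736 intr=0.0000 cont=5.0786 V=5.0786[hold]  S*(2)=72.1300
k=1: j=0 S=64.5468 intr=22.4732 cont=20.9510 V=22.4732[EX]; j=1 S=80.6040 intr=6.4160 cont=9.3061 V=9.3061[hold]  S*(1)=64.5468
k=0: j=0 S=72.1300 intr=14.8900 cont=14.9360 V=14.9360[hold]  S*(0)=-

price = 14.9360
boundary = - 64.5468 72.1300 64.5468 72.1300 64.5468 72.1300 64.5468
tree:
14.9360
22.4732 9.3061
29.2591 14.8900 5.0786
35.3316 22.4732 8.8607 2.1757
40.7657 29.2591 14.8900 4.2576 0.5578
45.6285 35.3316 22.4732 8.1142 1.2678 0.0000
49.9800 40.7657 29.2591 14.8900 2.8819 0.0000 0.0000
53.8741 45.6285 35.3316 22.4732 6.5506 0.0000 0.0000 0.0000
57.3588 49.9800 40.7657 29.2591 14.8900 0.0000 0.0000 0.0000 0.0000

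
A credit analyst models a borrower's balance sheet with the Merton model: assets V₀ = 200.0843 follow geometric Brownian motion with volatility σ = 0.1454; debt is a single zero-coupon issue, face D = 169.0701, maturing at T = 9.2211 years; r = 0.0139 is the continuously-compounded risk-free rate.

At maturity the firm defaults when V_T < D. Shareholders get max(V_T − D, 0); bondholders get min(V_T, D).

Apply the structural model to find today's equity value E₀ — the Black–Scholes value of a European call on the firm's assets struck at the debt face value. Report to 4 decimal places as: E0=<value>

Apply the equity-as-call identities (strike 169.0701, horizon 9.2211 years):
d₁ = [ln(V₀/D) + (r + σ²/2)T] / (σ√T)
   = [ln(200.0843/169.0701) + (0.0139 + 0.5·0.1454²)·9.2211] / (0.1454·√9.2211)
   = [0.168425 + 0.225646] / 0.441525 = 0.892522
d₂ = d₁ − σ√T = 0.892522 − 0.441525 = 0.450996
N(d₁) = 0.813943,  N(d₂) = 0.674004,  e^(−rT) = 0.879701
E₀ = V₀·N(d₁) − D·e^(−rT)·N(d₂)
   = 200.0843·0.813943 − 169.0701·0.879701·0.674004 = 62.611927

E0=62.6119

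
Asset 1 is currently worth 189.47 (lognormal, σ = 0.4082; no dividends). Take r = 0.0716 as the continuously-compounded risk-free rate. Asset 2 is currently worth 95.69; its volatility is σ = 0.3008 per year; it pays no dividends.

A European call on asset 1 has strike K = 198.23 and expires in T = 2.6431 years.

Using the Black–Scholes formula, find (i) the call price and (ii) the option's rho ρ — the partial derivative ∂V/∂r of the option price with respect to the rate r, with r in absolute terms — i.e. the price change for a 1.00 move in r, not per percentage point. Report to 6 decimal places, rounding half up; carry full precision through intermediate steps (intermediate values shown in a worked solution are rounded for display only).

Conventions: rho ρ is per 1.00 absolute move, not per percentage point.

price = 59.699287
ρ = 196.994853

σ√T = 0.4082·√2.6431 = 0.663636
d₁ = (ln(S/K) + (r+σ²/2)T) / (σ√T) = (ln(189.47/198.23) + (0.0716+0.4082²/2)·2.6431) / 0.663636 = (-0.045197 + 0.409452) / 0.663636 = 0.548878
d₂ = d₁ − σ√T = 0.548878 − 0.663636 = -0.114758
e^{−rT} = 0.827583
N(d₁) = 0.708455,  N(d₂) = 0.454318
Call price V = S·N(d₁) − K·e^{−rT}·N(d₂) = 134.231030 − 74.531744 = 59.699287
ρ = K·T·e^{−rT}·N(d₂) = 196.994853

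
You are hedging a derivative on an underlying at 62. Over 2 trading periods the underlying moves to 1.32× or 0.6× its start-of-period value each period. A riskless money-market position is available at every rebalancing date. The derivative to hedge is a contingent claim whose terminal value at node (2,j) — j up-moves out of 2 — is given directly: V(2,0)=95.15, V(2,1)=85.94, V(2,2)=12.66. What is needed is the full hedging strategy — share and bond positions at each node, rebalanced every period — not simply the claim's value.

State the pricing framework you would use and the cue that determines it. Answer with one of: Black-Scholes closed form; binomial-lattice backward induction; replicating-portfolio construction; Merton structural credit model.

Key observation: the mandate to exhibit the hedge at every date and state singles out the replicating-portfolio construction on the 2-period tree with factors 1.32 and 0.6 from 62.

framework: replicating-portfolio construction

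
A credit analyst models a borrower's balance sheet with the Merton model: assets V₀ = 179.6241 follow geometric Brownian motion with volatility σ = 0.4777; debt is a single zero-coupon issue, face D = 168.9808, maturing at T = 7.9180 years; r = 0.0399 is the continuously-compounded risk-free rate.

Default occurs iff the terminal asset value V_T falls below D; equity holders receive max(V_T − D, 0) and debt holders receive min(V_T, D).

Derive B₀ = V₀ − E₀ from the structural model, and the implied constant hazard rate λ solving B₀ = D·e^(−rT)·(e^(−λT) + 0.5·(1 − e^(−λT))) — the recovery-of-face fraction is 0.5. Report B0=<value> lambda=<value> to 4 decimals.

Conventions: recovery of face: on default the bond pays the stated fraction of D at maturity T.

B0=73.4433 lambda=0.2083

Equity is a call on the firm's assets struck at D = 168.9808:
d₁ = [ln(V₀/D) + (r + σ²/2)T] / (σ√T)
   = [ln(179.6241/168.9808) + (0.0399 + 0.5·0.4777²)·7.9180] / (0.4777·√7.9180)
   = [0.061081 + 1.219361] / 1.344197 = 0.952570
d₂ = d₁ − σ√T = 0.952570 − 1.344197 = -0.391627
N(d₁) = 0.829596,  N(d₂) = 0.347667,  e^(−rT) = 0.729112
E₀ = V₀·N(d₁) − D·e^(−rT)·N(d₂)
   = 179.6241·0.829596 − 168.9808·0.729112·0.347667 = 106.180832
B₀ = V₀ − E₀ = 179.6241 − 106.180832 = 73.443268
e^(−λT) = (B₀·e^(rT)/D − 0.5)/(1 − 0.5) = (73.4433·1.371532/168.9808 − 0.5)/0.5 = 0.19220432
λ = −ln(0.19220432)/7.9180 = 0.208284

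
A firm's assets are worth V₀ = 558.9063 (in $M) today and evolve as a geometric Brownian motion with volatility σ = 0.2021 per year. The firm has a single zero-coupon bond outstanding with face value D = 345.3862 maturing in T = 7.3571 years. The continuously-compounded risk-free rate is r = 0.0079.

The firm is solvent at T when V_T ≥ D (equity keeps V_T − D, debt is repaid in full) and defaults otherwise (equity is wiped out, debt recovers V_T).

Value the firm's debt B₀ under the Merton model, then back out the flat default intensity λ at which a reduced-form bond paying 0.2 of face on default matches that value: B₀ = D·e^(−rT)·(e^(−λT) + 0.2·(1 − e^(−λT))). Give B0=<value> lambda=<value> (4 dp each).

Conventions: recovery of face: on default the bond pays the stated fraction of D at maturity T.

B0=306.2641 lambda=0.0106

Apply the equity-as-call identities (strike 345.3862, horizon 7.3571 years):
d₁ = [ln(V₀/D) + (r + σ²/2)T] / (σ√T)
   = [ln(558.9063/345.3862) + (0.0079 + 0.5·0.2021²)·7.3571] / (0.2021·√7.3571)
   = [0.481319 + 0.208369] / 0.548176 = 1.258152
d₂ = d₁ − σ√T = 1.258152 − 0.548176 = 0.709976
N(d₁) = 0.895832,  N(d₂) = 0.761141,  e^(−rT) = 0.943536
E₀ = V₀·N(d₁) − D·e^(−rT)·N(d₂)
   = 558.9063·0.895832 − 345.3862·0.943536·0.761141 = 252.642216
B₀ = V₀ − E₀ = 558.9063 − 252.642216 = 306.264084
e^(−λT) = (B₀·e^(rT)/D − 0.2)/(1 − 0.2) = (306.2641·1.059843/345.3862 − 0.2)/0.8 = 0.92474280
λ = −ln(0.92474280)/7.3571 = 0.010635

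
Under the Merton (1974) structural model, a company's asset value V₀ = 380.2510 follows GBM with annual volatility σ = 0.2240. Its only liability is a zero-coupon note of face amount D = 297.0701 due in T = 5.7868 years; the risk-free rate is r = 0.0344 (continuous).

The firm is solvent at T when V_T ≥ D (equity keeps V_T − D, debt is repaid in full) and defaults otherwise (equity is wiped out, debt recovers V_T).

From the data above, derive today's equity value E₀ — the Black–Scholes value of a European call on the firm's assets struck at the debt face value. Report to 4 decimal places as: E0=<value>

E0=155.1704

Apply the equity-as-call identities (strike 297.0701, horizon 5.7868 years):
d₁ = [ln(V₀/D) + (r + σ²/2)T] / (σ√T)
   = [ln(380.2510/297.0701) + (0.0344 + 0.5·0.2240²)·5.7868] / (0.2240·√5.7868)
   = [0.246863 + 0.344245] / 0.538849 = 1.096983
d₂ = d₁ − σ√T = 1.096983 − 0.538849 = 0.558134
N(d₁) = 0.863676,  N(d₂) = 0.711624,  e^(−rT) = 0.819496
E₀ = V₀·N(d₁) − D·e^(−rT)·N(d₂)
   = 380.2510·0.863676 − 297.0701·0.819496·0.711624 = 155.170391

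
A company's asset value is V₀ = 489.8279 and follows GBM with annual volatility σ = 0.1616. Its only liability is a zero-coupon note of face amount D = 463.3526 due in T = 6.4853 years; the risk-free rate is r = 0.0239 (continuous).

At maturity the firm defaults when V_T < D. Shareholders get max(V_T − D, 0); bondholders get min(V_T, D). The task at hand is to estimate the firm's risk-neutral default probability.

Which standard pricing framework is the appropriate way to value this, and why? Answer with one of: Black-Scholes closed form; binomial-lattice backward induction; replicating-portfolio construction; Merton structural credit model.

framework: Merton structural credit model

Key observation: a levered firm with one bullet debt due at 6.4853 years is the canonical structural-credit setup: equity is a call on the firm's assets struck at the face value.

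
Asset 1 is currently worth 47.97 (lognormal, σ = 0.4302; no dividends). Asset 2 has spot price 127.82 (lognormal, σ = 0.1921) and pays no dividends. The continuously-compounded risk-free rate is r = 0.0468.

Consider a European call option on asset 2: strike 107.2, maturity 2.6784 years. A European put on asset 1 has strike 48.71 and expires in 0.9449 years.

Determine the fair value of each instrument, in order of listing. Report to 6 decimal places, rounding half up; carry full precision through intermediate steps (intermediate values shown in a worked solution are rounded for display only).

[asset 2 call K=107.2]
σ√T = 0.1921·√2.6784 = 0.314387
d₁ = (ln(S/K) + (r+σ²/2)T) / (σ√T) = (ln(127.82/107.2) + (0.0468+0.1921²/2)·2.6784) / 0.314387 = (0.175927 + 0.174769) / 0.314387 = 1.115489
d₂ = d₁ − σ√T = 1.115489 − 0.314387 = 0.801101
e^{−rT} = 0.882189
N(d₁) = 0.867680,  N(d₂) = 0.788464
price = S·N(d₁) − K·e^{−rT}·N(d₂) = 110.906794 − 74.565507 = 36.341287
[asset 1 put K=48.71]
σ√T = 0.4302·√0.9449 = 0.418180
d₁ = (ln(S/K) + (r+σ²/2)T) / (σ√T) = (ln(47.97/48.71) + (0.0468+0.4302²/2)·0.9449) / 0.418180 = (-0.015309 + 0.131659) / 0.418180 = 0.278230
d₂ = d₁ − σ√T = 0.278230 − 0.418180 = -0.139950
e^{−rT} = 0.956742
N(−d₁) = 0.390418,  N(−d₂) = 0.555650
price = K·e^{−rT}·N(−d₂) − S·N(−d₁) = 25.894928 − 18.728354 = 7.166574

price(asset 2 call K=107.2) = 36.341287
price(asset 1 put K=48.71) = 7.166574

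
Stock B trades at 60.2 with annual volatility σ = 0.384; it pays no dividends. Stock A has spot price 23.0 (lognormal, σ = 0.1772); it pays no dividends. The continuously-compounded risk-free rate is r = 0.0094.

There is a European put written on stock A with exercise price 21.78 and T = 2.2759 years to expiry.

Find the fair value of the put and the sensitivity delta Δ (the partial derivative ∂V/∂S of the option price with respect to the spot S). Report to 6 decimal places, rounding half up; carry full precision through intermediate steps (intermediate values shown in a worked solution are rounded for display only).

σ√T = 0.1772·√2.2759 = 0.267325
d₁ = (ln(S/K) + (r+σ²/2)T) / (σ√T) = (ln(23.0/21.78) + (0.0094+0.1772²/2)·2.2759) / 0.267325 = (0.054502 + 0.057125) / 0.267325 = 0.417570
d₂ = d₁ − σ√T = 0.417570 − 0.267325 = 0.150244
e^{−rT} = 0.978834
N(−d₁) = 0.338131,  N(−d₂) = 0.440286
Put price V = K·e^{−rT}·N(−d₂) − S·N(−d₁) = 9.386456 − 7.777010 = 1.609446
Δ = −N(−d₁) = -0.338131

price = 1.609446
Δ = -0.338131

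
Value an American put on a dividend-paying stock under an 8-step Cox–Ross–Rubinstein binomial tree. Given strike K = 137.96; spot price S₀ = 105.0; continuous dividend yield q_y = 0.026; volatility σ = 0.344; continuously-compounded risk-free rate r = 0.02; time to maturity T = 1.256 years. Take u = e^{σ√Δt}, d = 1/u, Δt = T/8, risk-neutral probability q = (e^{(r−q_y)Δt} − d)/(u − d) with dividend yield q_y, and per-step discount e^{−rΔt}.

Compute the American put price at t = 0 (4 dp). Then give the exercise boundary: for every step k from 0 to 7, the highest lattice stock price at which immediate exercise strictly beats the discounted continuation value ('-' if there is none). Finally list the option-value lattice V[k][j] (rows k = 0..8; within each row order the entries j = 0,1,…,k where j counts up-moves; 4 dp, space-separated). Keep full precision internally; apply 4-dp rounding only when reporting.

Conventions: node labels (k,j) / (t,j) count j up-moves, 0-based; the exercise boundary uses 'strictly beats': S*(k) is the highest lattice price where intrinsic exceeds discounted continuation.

price = 38.7432
boundary = - - - 69.7592 79.9461 91.6206 79.9461 91.6206
tree:
38.7432
48.2809 27.9238
58.3119 36.9531 17.6216
68.2008 47.2174 25.2771 8.8457
77.0897 58.0139 34.9928 14.1592 2.7315
84.8460 68.2008 46.3394 22.0460 5.0910 0.0084
91.6139 77.0897 58.0139 32.9818 9.4885 0.0157 0.0000
97.5194 84.8460 68.2008 46.3394 17.6845 0.0292 0.0000 0.0000
102.6725 91.6139 77.0897 58.0139 32.9600 0.0546 0.0000 0.0000 0.0000

params: Δt=0.15700 u=1.14603 d=0.87258 q=0.46253 e^(-rΔt)=0.99686
t_8 payoffs: 102.6725 91.6139 77.0897 58.0139 32.9600 0.0546 0.0000 0.0000 0.0000
t_7: node(7,0) S=40.4406 payoff=97.5194 vs cont=97.2517 → 97.5194 [stop]  node(7,1) S=53.1140 payoff=84.8460 vs cont=84.6298 → 84.8460 [stop]  node(7,2) S=69.7592 payoff=68.2008 vs cont=68.0525 → 68.2008 [stop]  node(7,3) S=91.6206 payoff=46.3394 vs cont=46.2801 → 46.3394 [stop]  node(7,4) S=120.3332 payoff=17.6268 vs cont=17.6845 → 17.6845 [wait]  node(7,5) S=158.0438 payoff=0.0000 vs cont=0.0292 → 0.0292 [wait]  node(7,6) S=207.5723 payoff=0.0000 vs cont=0.0000 → 0.0000 [wait]  node(7,7) S=272.6224 payoff=0.0000 vs cont=0.0000 → 0.0000 [wait]  ⇒ S*(7)=91.6206
t_6: node(6,0) S=46.3461 payoff=91.6139 vs cont=91.3702 → 91.6139 [stop]  node(6,1) S=60.8703 payoff=77.0897 vs cont=76.9052 → 77.0897 [stop]  node(6,2) S=79.9461 payoff=58.0139 vs cont=57.9071 → 58.0139 [stop]  node(6,3) S=105.0000 payoff=32.9600 vs cont=32.9818 → 32.9818 [wait]  node(6,4) S=137.9054 payoff=0.0546 vs cont=9.4885 → 9.4885 [wait]  node(6,5) S=181.1229 payoff=0.0000 vs cont=0.0157 → 0.0157 [wait]  node(6,6) S=237.8841 payoff=0.0000 vs cont=0.0000 → 0.0000 [wait]  ⇒ S*(6)=79.9461
t_5: node(5,0) S=53.1140 payoff=84.8460 vs cont=84.6298 → 84.8460 [stop]  node(5,1) S=69.7592 payoff=68.2008 vs cont=68.0525 → 68.2008 [stop]  node(5,2) S=91.6206 payoff=46.3394 vs cont=46.2901 → 46.3394 [stop]  node(5,3) S=120.3332 payoff=17.6268 vs cont=22.0460 → 22.0460 [wait]  node(5,4) S=158.0438 payoff=0.0000 vs cont=5.0910 → 5.0910 [wait]  node(5,5) S=207.5723 payoff=0.0000 vs cont=0.0084 → 0.0084 [wait]  ⇒ S*(5)=91.6206
t_4: node(4,0) S=60.8703 payoff=77.0897 vs cont=76.9052 → 77.0897 [stop]  node(4,1) S=79.9461 payoff=58.0139 vs cont=57.9071 → 58.0139 [stop]  node(4,2) S=105.0000 payoff=32.9600 vs cont=34.9928 → 34.9928 [wait]  node(4,3) S=137.9054 payoff=0.0546 vs cont=14.1592 → 14.1592 [wait]  node(4,4) S=181.1229 payoff=0.0000 vs cont=2.7315 → 2.7315 [wait]  ⇒ S*(4)=79.9461
t_3: node(3,0) S=69.7592 payoff=68.2008 vs cont=68.0525 → 68.2008 [stop]  node(3,1) S=91.6206 payoff=46.3394 vs cont=47.2174 → 47.2174 [wait]  node(3,2) S=120.3332 payoff=17.6268 vs cont=25.2771 → 25.2771 [wait]  node(3,3) S=158.0438 payoff=0.0000 vs cont=8.8457 → 8.8457 [wait]  ⇒ S*(3)=69.7592
t_2: node(2,0) S=79.9461 payoff=58.0139 vs cont=58.3119 → 58.3119 [wait]  node(2,1) S=105.0000 payoff=32.9600 vs cont=36.9531 → 36.9531 [wait]  node(2,2) S=137.9054 payoff=0.0546 vs cont=17.6216 → 17.6216 [wait]  ⇒ S*(2)=-
t_1: node(1,0) S=91.6206 payoff=46.3394 vs cont=48.2809 → 48.2809 [wait]  node(1,1) S=120.3332 payoff=17.6268 vs cont=27.9238 → 27.9238 [wait]  ⇒ S*(1)=-
t_0: node(0,0) S=105.0000 payoff=32.9600 vs cont=38.7432 → 38.7432 [wait]  ⇒ S*(0)=-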